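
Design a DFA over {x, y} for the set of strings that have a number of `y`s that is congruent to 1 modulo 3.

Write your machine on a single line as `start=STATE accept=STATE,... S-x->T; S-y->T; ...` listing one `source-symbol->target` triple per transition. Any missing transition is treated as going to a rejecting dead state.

start=A; accept=B; A-x->A; A-y->B; B-x->B; B-y->C; C-x->C; C-y->A

The only thing that matters is how many `y`s have appeared, reduced mod 3. Use one state per residue: A for 0, …, C for 2. Reading `y` moves to the next residue; anything else stays put. B is accepting.
       x  y 
>  A   A  B 
 * B   B  C 
   C   C  A 
(> = start, * = accepting)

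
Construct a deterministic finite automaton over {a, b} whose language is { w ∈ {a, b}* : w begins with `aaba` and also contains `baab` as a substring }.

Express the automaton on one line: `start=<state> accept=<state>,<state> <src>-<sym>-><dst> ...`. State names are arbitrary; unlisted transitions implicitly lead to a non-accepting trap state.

start=s0 accept=s13 s0-a->s1 s0-b->s2 s1-a->s3 s1-b->s2 s2-a->s4 s2-b->s2 s3-a->s5 s3-b->s6 s4-a->s7 s4-b->s2 s5-a->s5 s5-b->s2 s6-a->s8 s6-b->s2 s7-a->s5 s7-b->s9 s8-a->s10 s8-b->s11 s9-a->s9 s9-b->s9 s10-a->s12 s10-b->s13 s11-a->s8 s11-b->s11 s12-a->s12 s12-b->s11 s13-a->s13 s13-b->s13

Build one automaton per condition and run them in lockstep. One (6 states) tracks whether the input so far still matches the prefix `aaba`; the other (5 states) tracks whether and how much of `baab` has been seen. Each combined state is a pair, one component from each; accept when both components accept.
          a    b  
>  s0     s1   s2 
   s1     s3   s2 
   s2     s4   s2 
   s3     s5   s6 
   s4     s7   s2 
   s5     s5   s2 
   s6     s8   s2 
   s7     s5   s9 
   s8    s10  s11 
   s9     s9   s9 
   s10   s12  s13 
   s11    s8  s11 
   s12   s12  s11 
 * s13   s13  s13 
(> = start, * = accepting)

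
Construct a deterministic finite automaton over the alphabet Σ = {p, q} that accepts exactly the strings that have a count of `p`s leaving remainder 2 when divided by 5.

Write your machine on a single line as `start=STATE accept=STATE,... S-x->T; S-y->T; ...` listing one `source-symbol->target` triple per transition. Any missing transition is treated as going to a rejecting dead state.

The only thing that matters is how many `p`s have appeared, reduced mod 5. Use one state per residue: A for 0, …, E for 4. Reading `p` moves to the next residue; anything else stays put. C is accepting.
5 states suffice.
       p  q 
>  A   B  A 
   B   C  B 
 * C   D  C 
   D   E  D 
   E   A  E 
(> = start, * = accepting)

start=A; accept=C; A-p->B; A-q->A; B-p->C; B-q->B; C-p->D; C-q->C; D-p->E; D-q->D; E-p->A; E-q->E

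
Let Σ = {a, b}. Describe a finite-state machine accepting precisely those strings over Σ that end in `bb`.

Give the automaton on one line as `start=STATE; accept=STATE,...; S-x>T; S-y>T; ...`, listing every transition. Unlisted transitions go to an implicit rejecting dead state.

start=s0; accept=s2; s0-a>s0; s0-b>s1; s1-a>s0; s1-b>s2; s2-a>s0; s2-b>s2

Remember how much of `bb` the current input suffix matches. State s0 means no match yet; s1 means the last symbol is `b`; s2 means the last 2 symbols are `bb`. Only s2 accepts. On a mismatch, fall back to the longest proper suffix that is still a prefix of `bb`.
With 3 states:
        a   b  
>  s0   s0  s1 
   s1   s0  s2 
 * s2   s0  s2 
(> = start, * = accepting)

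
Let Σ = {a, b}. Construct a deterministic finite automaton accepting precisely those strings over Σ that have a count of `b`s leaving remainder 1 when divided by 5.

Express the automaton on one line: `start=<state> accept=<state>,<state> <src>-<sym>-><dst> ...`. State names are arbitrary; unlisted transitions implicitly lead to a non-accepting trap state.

The only thing that matters is how many `b`s have appeared, reduced mod 5. Use one state per residue: q0 for 0, …, q4 for 4. Reading `b` moves to the next residue; anything else stays put. q1 is accepting.
5 states suffice.
        a   b  
>  q0   q0  q1 
 * q1   q1  q2 
   q2   q2  q3 
   q3   q3  q4 
   q4   q4  q0 
(> = start, * = accepting)

start=q0 accept=q1 q0-a->q0 q0-b->q1 q1-a->q1 q1-b->q2 q2-a->q2 q2-b->q3 q3-a->q3 q3-b->q4 q4-a->q4 q4-b->q0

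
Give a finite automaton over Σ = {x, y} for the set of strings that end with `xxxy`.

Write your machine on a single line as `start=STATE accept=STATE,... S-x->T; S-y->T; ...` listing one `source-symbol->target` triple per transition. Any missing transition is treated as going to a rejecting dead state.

Let each state record the length of the longest suffix of the input read so far that is also a prefix of `xxxy`. q1 means the last symbol is `x`; q2 means the last 2 symbols are `xx`; q3 means the last 3 symbols are `xxx`; q4 means the last 4 symbols are `xxxy`. Accept only at q4, where the string currently ends in `xxxy`.
5 states suffice.
        x   y  
>  q0   q1  q0 
   q1   q2  q0 
   q2   q3  q0 
   q3   q3  q4 
 * q4   q1  q0 
(> = start, * = accepting)

start=q0; accept=q4; q0-x->q1; q0-y->q0; q1-x->q2; q1-y->q0; q2-x->q3; q2-y->q0; q3-x->q3; q3-y->q4; q4-x->q1; q4-y->q0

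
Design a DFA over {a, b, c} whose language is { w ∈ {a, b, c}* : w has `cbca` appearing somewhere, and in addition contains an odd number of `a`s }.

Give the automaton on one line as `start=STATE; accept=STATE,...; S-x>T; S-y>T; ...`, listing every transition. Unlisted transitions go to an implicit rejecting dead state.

Build one automaton per condition and run them in lockstep. One (5 states) tracks whether and how much of `cbca` has been seen; the other (2 states) tracks the count of `a`s modulo 2. Each combined state is a pair, one component from each; accept when both components accept.
With 10 states:
        a   b   c  
>  q0   q1  q0  q2 
   q1   q0  q1  q3 
   q2   q1  q4  q2 
   q3   q0  q5  q3 
   q4   q1  q0  q6 
   q5   q0  q1  q7 
   q6   q8  q4  q2 
   q7   q9  q5  q3 
 * q8   q9  q8  q8 
   q9   q8  q9  q9 
(> = start, * = accepting)

start=q0; accept=q8; q0-a>q1; q0-b>q0; q0-c>q2; q1-a>q0; q1-b>q1; q1-c>q3; q2-a>q1; q2-b>q4; q2-c>q2; q3-a>q0; q3-b>q5; q3-c>q3; q4-a>q1; q4-b>q0; q4-c>q6; q5-a>q0; q5-b>q1; q5-c>q7; q6-a>q8; q6-b>q4; q6-c>q2; q7-a>q9; q7-b>q5; q7-c>q3; q8-a>q9; q8-b>q8; q8-c>q8; q9-a>q8; q9-b>q9; q9-c>q9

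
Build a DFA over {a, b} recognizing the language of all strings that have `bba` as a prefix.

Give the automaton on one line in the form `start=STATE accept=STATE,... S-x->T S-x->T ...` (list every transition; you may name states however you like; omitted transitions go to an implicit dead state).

start=q0 accept=q3 q0-a->q4 q0-b->q1 q1-a->q4 q1-b->q2 q2-a->q3 q2-b->q4 q3-a->q3 q3-b->q3 q4-a->q4 q4-b->q4

Check the first 3 symbols one by one: q0 through q2 record how many have matched `bba` so far; any wrong symbol goes to the dead state q4. After all 3 match we enter the accepting sink q3.
5 states suffice.
        a   b  
>  q0   q4  q1 
   q1   q4  q2 
   q2   q3  q4 
 * q3   q3  q3 
   q4   q4  q4 
(> = start, * = accepting)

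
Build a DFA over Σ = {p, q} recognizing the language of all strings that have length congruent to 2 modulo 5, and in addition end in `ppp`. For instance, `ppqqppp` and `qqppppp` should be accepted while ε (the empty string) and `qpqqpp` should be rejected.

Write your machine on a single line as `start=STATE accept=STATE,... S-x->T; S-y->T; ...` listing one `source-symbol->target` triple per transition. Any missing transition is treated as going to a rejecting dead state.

start=s0; accept=s19; s0-p->s1; s0-q->s2; s1-p->s3; s1-q->s4; s2-p->s5; s2-q->s4; s3-p->s6; s3-q->s7; s4-p->s8; s4-q->s7; s5-p->s9; s5-q->s7; s6-p->s10; s6-q->s11; s7-p->s12; s7-q->s11; s8-p->s13; s8-q->s11; s9-p->s10; s9-q->s11; s10-p->s14; s10-q->s0; s11-p->s15; s11-q->s0; s12-p->s16; s12-q->s0; s13-p->s14; s13-q->s0; s14-p->s17; s14-q->s2; s15-p->s18; s15-q->s2; s16-p->s17; s16-q->s2; s17-p->s19; s17-q->s4; s18-p->s19; s18-q->s4; s19-p->s6; s19-q->s7

Handle the two conditions separately and then intersect. The first has 5 states tracking the input length modulo 5; the second has 4 states tracking how much of the suffix `ppp` has currently been matched. A product state is a pair (one from each), accepting exactly when both do.
          p    q  
>  s0     s1   s2 
   s1     s3   s4 
   s2     s5   s4 
   s3     s6   s7 
   s4     s8   s7 
   s5     s9   s7 
   s6    s10  s11 
   s7    s12  s11 
   s8    s13  s11 
   s9    s10  s11 
   s10   s14   s0 
   s11   s15   s0 
   s12   s16   s0 
   s13   s14   s0 
   s14   s17   s2 
   s15   s18   s2 
   s16   s17   s2 
   s17   s19   s4 
   s18   s19   s4 
 * s19    s6   s7 
(> = start, * = accepting)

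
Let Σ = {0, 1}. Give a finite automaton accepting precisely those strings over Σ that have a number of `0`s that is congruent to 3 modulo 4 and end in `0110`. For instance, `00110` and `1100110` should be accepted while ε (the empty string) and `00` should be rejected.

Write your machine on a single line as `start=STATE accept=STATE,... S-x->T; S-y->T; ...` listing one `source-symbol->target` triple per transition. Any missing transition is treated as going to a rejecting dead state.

start=q0; accept=q6; q0-0->q1; q0-1->q0; q1-0->q2; q1-1->q1; q2-0->q3; q2-1->q4; q3-0->q0; q3-1->q3; q4-0->q3; q4-1->q5; q5-0->q6; q5-1->q7; q6-0->q0; q6-1->q3; q7-0->q3; q7-1->q7

Handle the two conditions separately and then intersect. The first has 4 states tracking the count of `0`s modulo 4; the second has 5 states tracking how much of the suffix `0110` has currently been matched. A product state is a pair (one from each), accepting exactly when both do. After merging equivalent states the machine shrinks.
        0   1  
>  q0   q1  q0 
   q1   q2  q1 
   q2   q3  q4 
   q3   q0  q3 
   q4   q3  q5 
   q5   q6  q7 
 * q6   q0  q3 
   q7   q3  q7 
(> = start, * = accepting)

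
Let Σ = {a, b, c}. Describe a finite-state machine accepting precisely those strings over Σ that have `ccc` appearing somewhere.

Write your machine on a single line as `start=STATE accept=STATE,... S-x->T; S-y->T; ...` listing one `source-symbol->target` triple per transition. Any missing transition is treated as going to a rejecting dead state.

start=q0; accept=q3; q0-a->q0; q0-b->q0; q0-c->q1; q1-a->q0; q1-b->q0; q1-c->q2; q2-a->q0; q2-b->q0; q2-c->q3; q3-a->q3; q3-b->q3; q3-c->q3

Track how much of `ccc` has been matched so far: state q0 is no progress, q3 is the absorbing accept state reached once `ccc` has occurred. Intermediate states record partial matches; on a mismatch, fall back to the longest reusable overlap.
        a   b   c  
>  q0   q0  q0  q1 
   q1   q0  q0  q2 
   q2   q0  q0  q3 
 * q3   q3  q3  q3 
(> = start, * = accepting)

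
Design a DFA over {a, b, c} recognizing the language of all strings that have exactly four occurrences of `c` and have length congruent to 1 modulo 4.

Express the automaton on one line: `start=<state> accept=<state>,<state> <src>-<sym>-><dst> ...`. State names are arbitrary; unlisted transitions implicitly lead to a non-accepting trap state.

Run two small machines in parallel and take their product. One (6 states) tracks the count of `c`s, saturating at 5; the other (4 states) tracks the input length modulo 4. Each combined state is a pair, one component from each; accept when both components accept.
24 states suffice.
          a    b    c  
>  q0     q1   q1   q2 
   q1     q3   q3   q4 
   q2     q4   q4   q5 
   q3     q6   q6   q7 
   q4     q7   q7   q8 
   q5     q8   q8   q9 
   q6     q0   q0  q10 
   q7    q10  q10  q11 
   q8    q11  q11  q12 
   q9    q12  q12  q13 
   q10    q2   q2  q14 
   q11   q14  q14  q15 
   q12   q15  q15  q16 
   q13   q16  q16  q17 
   q14    q5   q5  q18 
   q15   q18  q18  q19 
 * q16   q19  q19  q20 
   q17   q20  q20  q20 
   q18    q9   q9  q21 
   q19   q21  q21  q22 
   q20   q22  q22  q22 
   q21   q13  q13  q23 
   q22   q23  q23  q23 
   q23   q17  q17  q17 
(> = start, * = accepting)

start=q0 accept=q16 q0-a->q1 q0-b->q1 q0-c->q2 q1-a->q3 q1-b->q3 q1-c->q4 q2-a->q4 q2-b->q4 q2-c->q5 q3-a->q6 q3-b->q6 q3-c->q7 q4-a->q7 q4-b->q7 q4-c->q8 q5-a->q8 q5-b->q8 q5-c->q9 q6-a->q0 q6-b->q0 q6-c->q10 q7-a->q10 q7-b->q10 q7-c->q11 q8-a->q11 q8-b->q11 q8-c->q12 q9-a->q12 q9-b->q12 q9-c->q13 q10-a->q2 q10-b->q2 q10-c->q14 q11-a->q14 q11-b->q14 q11-c->q15 q12-a->q15 q12-b->q15 q12-c->q16 q13-a->q16 q13-b->q16 q13-c->q17 q14-a->q5 q14-b->q5 q14-c->q18 q15-a->q18 q15-b->q18 q15-c->q19 q16-a->q19 q16-b->q19 q16-c->q20 q17-a->q20 q17-b->q20 q17-c->q20 q18-a->q9 q18-b->q9 q18-c->q21 q19-a->q21 q19-b->q21 q19-c->q22 q20-a->q22 q20-b->q22 q20-c->q22 q21-a->q13 q21-b->q13 q21-c->q23 q22-a->q23 q22-b->q23 q22-c->q23 q23-a->q17 q23-b->q17 q23-c->q17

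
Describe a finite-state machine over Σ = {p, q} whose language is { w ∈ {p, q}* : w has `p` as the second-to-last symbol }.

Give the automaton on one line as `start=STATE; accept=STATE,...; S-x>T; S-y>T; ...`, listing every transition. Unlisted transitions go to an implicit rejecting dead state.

start=S0; accept=S3,S4; S0-p>S1; S0-q>S2; S1-p>S3; S1-q>S4; S2-p>S5; S2-q>S6; S3-p>S3; S3-q>S4; S4-p>S5; S4-q>S6; S5-p>S3; S5-q>S4; S6-p>S5; S6-q>S6

Because acceptance depends on a position counted from the end, the machine has to buffer the most recent 2 symbols. Make each state the string of the last up-to-2 symbols read; on input `x` shift the window left and append `x`. Accept when the buffered window has length 2 and begins with `p`.
A 7-state machine:
        p   q  
>  S0   S1  S2 
   S1   S3  S4 
   S2   S5  S6 
 * S3   S3  S4 
 * S4   S5  S6 
   S5   S3  S4 
   S6   S5  S6 
(> = start, * = accepting)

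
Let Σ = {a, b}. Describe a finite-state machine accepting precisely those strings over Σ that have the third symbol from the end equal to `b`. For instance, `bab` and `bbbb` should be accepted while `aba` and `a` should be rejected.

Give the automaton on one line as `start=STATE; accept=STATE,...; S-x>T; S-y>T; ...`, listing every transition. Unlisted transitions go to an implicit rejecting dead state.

start=S0; accept=S11,S12,S13,S14; S0-a>S1; S0-b>S2; S1-a>S3; S1-b>S4; S2-a>S5; S2-b>S6; S3-a>S7; S3-b>S8; S4-a>S9; S4-b>S10; S5-a>S11; S5-b>S12; S6-a>S13; S6-b>S14; S7-a>S7; S7-b>S8; S8-a>S9; S8-b>S10; S9-a>S11; S9-b>S12; S10-a>S13; S10-b>S14; S11-a>S7; S11-b>S8; S12-a>S9; S12-b>S10; S13-a>S11; S13-b>S12; S14-a>S13; S14-b>S14

A DFA must remember the last 3 symbols (since which symbol is third-to-last isn't known until the input ends). Use one state per possible window of the last ≤3 symbols; accept from those whose window starts with `b`.
A 15-state machine:
          a    b  
>  S0     S1   S2 
   S1     S3   S4 
   S2     S5   S6 
   S3     S7   S8 
   S4     S9  S10 
   S5    S11  S12 
   S6    S13  S14 
   S7     S7   S8 
   S8     S9  S10 
   S9    S11  S12 
   S10   S13  S14 
 * S11    S7   S8 
 * S12    S9  S10 
 * S13   S11  S12 
 * S14   S13  S14 
(> = start, * = accepting)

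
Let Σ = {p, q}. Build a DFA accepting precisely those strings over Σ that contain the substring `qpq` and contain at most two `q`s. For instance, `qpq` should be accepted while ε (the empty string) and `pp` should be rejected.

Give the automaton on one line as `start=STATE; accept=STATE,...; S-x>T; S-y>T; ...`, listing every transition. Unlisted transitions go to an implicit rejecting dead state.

start=S0; accept=S4; S0-p>S0; S0-q>S1; S1-p>S2; S1-q>S3; S2-p>S3; S2-q>S4; S3-p>S3; S3-q>S3; S4-p>S4; S4-q>S3

Run two small machines in parallel and take their product. The first has 4 states tracking whether and how much of `qpq` has been seen; the second has 4 states tracking the count of `q`s, saturating at 3. A product state is a pair (one from each), accepting exactly when both do. Minimizing collapses redundant product states.
        p   q  
>  S0   S0  S1 
   S1   S2  S3 
   S2   S3  S4 
   S3   S3  S3 
 * S4   S4  S3 
(> = start, * = accepting)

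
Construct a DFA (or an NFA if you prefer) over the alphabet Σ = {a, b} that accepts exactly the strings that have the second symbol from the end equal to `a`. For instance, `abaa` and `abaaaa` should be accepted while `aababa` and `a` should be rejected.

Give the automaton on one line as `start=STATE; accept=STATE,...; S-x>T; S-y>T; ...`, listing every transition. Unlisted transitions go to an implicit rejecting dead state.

A DFA must remember the last 2 symbols (since which symbol is second-to-last isn't known until the input ends). Use one state per possible window of the last ≤2 symbols; accept from those whose window starts with `a`.
        a   b  
>  q0   q1  q2 
   q1   q3  q4 
   q2   q5  q6 
 * q3   q3  q4 
 * q4   q5  q6 
   q5   q3  q4 
   q6   q5  q6 
(> = start, * = accepting)

start=q0; accept=q3,q4; q0-a>q1; q0-b>q2; q1-a>q3; q1-b>q4; q2-a>q5; q2-b>q6; q3-a>q3; q3-b>q4; q4-a>q5; q4-b>q6; q5-a>q3; q5-b>q4; q6-a>q5; q6-b>q6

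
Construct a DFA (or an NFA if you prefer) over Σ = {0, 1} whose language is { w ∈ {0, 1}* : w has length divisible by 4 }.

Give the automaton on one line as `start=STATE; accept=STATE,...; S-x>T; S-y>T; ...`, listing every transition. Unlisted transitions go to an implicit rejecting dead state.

start=q0; accept=q0; q0-0>q1; q0-1>q1; q1-0>q2; q1-1>q2; q2-0>q3; q2-1>q3; q3-0>q0; q3-1>q0

Only the length mod 4 matters, so use a 4-cycle: from any state, every input symbol moves to the next state, wrapping q3 back to q0. Mark q0 accepting.
        0   1  
>* q0   q1  q1 
   q1   q2  q2 
   q2   q3  q3 
   q3   q0  q0 
(> = start, * = accepting)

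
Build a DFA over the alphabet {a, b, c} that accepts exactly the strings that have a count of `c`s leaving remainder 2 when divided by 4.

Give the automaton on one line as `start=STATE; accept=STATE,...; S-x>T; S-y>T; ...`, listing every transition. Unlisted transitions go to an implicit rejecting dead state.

Keep the running count of `c`s modulo 4: each `c` advances along the cycle s0 → s1 → s2 → s3 → s0 while other symbols loop. Accept at s2.
With 4 states:
        a   b   c  
>  s0   s0  s0  s1 
   s1   s1  s1  s2 
 * s2   s2  s2  s3 
   s3   s3  s3  s0 
(> = start, * = accepting)

start=s0; accept=s2; s0-a>s0; s0-b>s0; s0-c>s1; s1-a>s1; s1-b>s1; s1-c>s2; s2-a>s2; s2-b>s2; s2-c>s3; s3-a>s3; s3-b>s3; s3-c>s0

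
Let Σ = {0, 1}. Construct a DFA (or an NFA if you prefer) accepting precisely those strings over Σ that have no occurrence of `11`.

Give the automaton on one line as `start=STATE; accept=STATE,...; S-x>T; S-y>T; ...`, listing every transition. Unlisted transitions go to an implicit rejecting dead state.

start=A; accept=A,B; A-0>A; A-1>B; B-0>A; B-1>C; C-0>C; C-1>C

Track partial matches of the forbidden pattern `11`. State C is a dead state reached once `11` has occurred; every other state accepts. A means no part of `11` is currently matched.
A 3-state machine:
       0  1 
>* A   A  B 
 * B   A  C 
   C   C  C 
(> = start, * = accepting)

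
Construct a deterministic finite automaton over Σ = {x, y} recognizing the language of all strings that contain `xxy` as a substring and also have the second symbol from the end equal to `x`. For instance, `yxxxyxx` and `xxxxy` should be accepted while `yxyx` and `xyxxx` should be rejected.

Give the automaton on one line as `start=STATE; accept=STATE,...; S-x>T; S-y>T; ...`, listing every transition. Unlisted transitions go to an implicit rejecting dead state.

start=q0; accept=q3,q6; q0-x>q1; q0-y>q0; q1-x>q2; q1-y>q0; q2-x>q2; q2-y>q3; q3-x>q4; q3-y>q5; q4-x>q6; q4-y>q3; q5-x>q4; q5-y>q5; q6-x>q6; q6-y>q3

Handle the two conditions separately and then intersect. The first has 4 states tracking whether and how much of `xxy` has been seen; the second has 7 states tracking the last 2 symbols read. A product state is a pair (one from each), accepting exactly when both do. After merging equivalent states the machine shrinks.
7 states suffice.
        x   y  
>  q0   q1  q0 
   q1   q2  q0 
   q2   q2  q3 
 * q3   q4  q5 
   q4   q6  q3 
   q5   q4  q5 
 * q6   q6  q3 
(> = start, * = accepting)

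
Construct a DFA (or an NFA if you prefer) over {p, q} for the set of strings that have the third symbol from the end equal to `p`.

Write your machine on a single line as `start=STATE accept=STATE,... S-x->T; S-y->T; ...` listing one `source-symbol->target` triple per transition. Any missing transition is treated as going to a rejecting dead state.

start=S0; accept=S7,S8,S9,S10; S0-p->S1; S0-q->S2; S1-p->S3; S1-q->S4; S2-p->S5; S2-q->S6; S3-p->S7; S3-q->S8; S4-p->S9; S4-q->S10; S5-p->S11; S5-q->S12; S6-p->S13; S6-q->S14; S7-p->S7; S7-q->S8; S8-p->S9; S8-q->S10; S9-p->S11; S9-q->S12; S10-p->S13; S10-q->S14; S11-p->S7; S11-q->S8; S12-p->S9; S12-q->S10; S13-p->S11; S13-q->S12; S14-p->S13; S14-q->S14

Because acceptance depends on a position counted from the end, the machine has to buffer the most recent 3 symbols. Make each state the string of the last up-to-3 symbols read; on input `x` shift the window left and append `x`. Accept when the buffered window has length 3 and begins with `p`.
With 15 states:
          p    q  
>  S0     S1   S2 
   S1     S3   S4 
   S2     S5   S6 
   S3     S7   S8 
   S4     S9  S10 
   S5    S11  S12 
   S6    S13  S14 
 * S7     S7   S8 
 * S8     S9  S10 
 * S9    S11  S12 
 * S10   S13  S14 
   S11    S7   S8 
   S12    S9  S10 
   S13   S11  S12 
   S14   S13  S14 
(> = start, * = accepting)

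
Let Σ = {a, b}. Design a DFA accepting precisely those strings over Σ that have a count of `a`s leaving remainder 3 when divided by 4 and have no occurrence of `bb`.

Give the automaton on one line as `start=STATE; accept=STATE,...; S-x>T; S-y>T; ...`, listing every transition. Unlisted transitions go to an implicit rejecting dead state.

Build one automaton per condition and run them in lockstep. The first has 4 states tracking the count of `a`s modulo 4; the second has 3 states tracking partial matches of the forbidden pattern `bb`. A product state is a pair (one from each), accepting exactly when both do. Equivalent product states are then merged.
9 states suffice.
        a   b  
>  s0   s1  s2 
   s1   s3  s4 
   s2   s1  s5 
   s3   s6  s7 
   s4   s3  s5 
   s5   s5  s5 
 * s6   s0  s8 
   s7   s6  s5 
 * s8   s0  s5 
(> = start, * = accepting)

start=s0; accept=s6,s8; s0-a>s1; s0-b>s2; s1-a>s3; s1-b>s4; s2-a>s1; s2-b>s5; s3-a>s6; s3-b>s7; s4-a>s3; s4-b>s5; s5-a>s5; s5-b>s5; s6-a>s0; s6-b>s8; s7-a>s6; s7-b>s5; s8-a>s0; s8-b>s5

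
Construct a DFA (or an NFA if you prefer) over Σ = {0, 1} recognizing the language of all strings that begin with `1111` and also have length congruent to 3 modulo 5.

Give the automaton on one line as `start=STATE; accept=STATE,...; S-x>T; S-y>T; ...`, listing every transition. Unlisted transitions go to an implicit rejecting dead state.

start=A; accept=J; A-0>B; A-1>C; B-0>B; B-1>B; C-0>B; C-1>D; D-0>B; D-1>E; E-0>B; E-1>F; F-0>G; F-1>G; G-0>H; G-1>H; H-0>I; H-1>I; I-0>J; I-1>J; J-0>F; J-1>F

Handle the two conditions separately and then intersect. The first has 6 states tracking whether the input so far still matches the prefix `1111`; the second has 5 states tracking the input length modulo 5. A product state is a pair (one from each), accepting exactly when both do. Equivalent product states are then merged.
       0  1 
>  A   B  C 
   B   B  B 
   C   B  D 
   D   B  E 
   E   B  F 
   F   G  G 
   G   H  H 
   H   I  I 
   I   J  J 
 * J   F  F 
(> = start, * = accepting)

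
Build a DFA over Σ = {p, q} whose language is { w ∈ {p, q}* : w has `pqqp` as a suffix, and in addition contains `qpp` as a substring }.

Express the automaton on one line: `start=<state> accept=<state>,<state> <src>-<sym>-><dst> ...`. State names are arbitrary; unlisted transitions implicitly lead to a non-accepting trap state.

start=S0 accept=S10 S0-p->S1 S0-q->S2 S1-p->S1 S1-q->S3 S2-p->S4 S2-q->S2 S3-p->S4 S3-q->S5 S4-p->S6 S4-q->S3 S5-p->S7 S5-q->S2 S6-p->S6 S6-q->S8 S7-p->S6 S7-q->S3 S8-p->S6 S8-q->S9 S9-p->S10 S9-q->S11 S10-p->S6 S10-q->S8 S11-p->S6 S11-q->S11

Run two small machines in parallel and take their product. The first has 5 states tracking how much of the suffix `pqqp` has currently been matched; the second has 4 states tracking whether and how much of `qpp` has been seen. A product state is a pair (one from each), accepting exactly when both do.
A 12-state machine:
          p    q  
>  S0     S1   S2 
   S1     S1   S3 
   S2     S4   S2 
   S3     S4   S5 
   S4     S6   S3 
   S5     S7   S2 
   S6     S6   S8 
   S7     S6   S3 
   S8     S6   S9 
   S9    S10  S11 
 * S10    S6   S8 
   S11    S6  S11 
(> = start, * = accepting)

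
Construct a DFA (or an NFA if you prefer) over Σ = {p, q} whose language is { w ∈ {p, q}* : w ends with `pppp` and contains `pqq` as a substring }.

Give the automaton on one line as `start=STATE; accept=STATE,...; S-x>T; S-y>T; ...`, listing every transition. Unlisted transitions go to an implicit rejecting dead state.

Build one automaton per condition and run them in lockstep. The first has 5 states tracking how much of the suffix `pppp` has currently been matched; the second has 4 states tracking whether and how much of `pqq` has been seen. A product state is a pair (one from each), accepting exactly when both do. Equivalent product states are then merged.
8 states suffice.
       p  q 
>  A   B  A 
   B   B  C 
   C   B  D 
   D   E  D 
   E   F  D 
   F   G  D 
   G   H  D 
 * H   H  D 
(> = start, * = accepting)

start=A; accept=H; A-p>B; A-q>A; B-p>B; B-q>C; C-p>B; C-q>D; D-p>E; D-q>D; E-p>F; E-q>D; F-p>G; F-q>D; G-p>H; G-q>D; H-p>H; H-q>D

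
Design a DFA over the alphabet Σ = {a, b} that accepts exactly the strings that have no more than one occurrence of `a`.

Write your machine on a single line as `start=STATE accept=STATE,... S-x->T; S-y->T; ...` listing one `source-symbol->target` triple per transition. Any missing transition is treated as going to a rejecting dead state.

Only the number of `a`s matters, and only up to 2. Make a chain S0 → S1 → S2 advanced by each `a` (with S2 absorbing); every other symbol self-loops. The accepting set is {S0, S1}.
A 3-state machine:
        a   b  
>* S0   S1  S0 
 * S1   S2  S1 
   S2   S2  S2 
(> = start, * = accepting)

start=S0; accept=S0,S1; S0-a->S1; S0-b->S0; S1-a->S2; S1-b->S1; S2-a->S2; S2-b->S2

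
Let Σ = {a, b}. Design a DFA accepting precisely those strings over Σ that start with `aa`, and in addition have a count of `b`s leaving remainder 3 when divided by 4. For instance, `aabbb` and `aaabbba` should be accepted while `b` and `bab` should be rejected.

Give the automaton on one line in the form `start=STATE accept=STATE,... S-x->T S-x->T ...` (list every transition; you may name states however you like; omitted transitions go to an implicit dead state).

start=q0 accept=q6 q0-a->q1 q0-b->q2 q1-a->q3 q1-b->q2 q2-a->q2 q2-b->q2 q3-a->q3 q3-b->q4 q4-a->q4 q4-b->q5 q5-a->q5 q5-b->q6 q6-a->q6 q6-b->q3

Run two small machines in parallel and take their product. One (4 states) tracks whether the input so far still matches the prefix `aa`; the other (4 states) tracks the count of `b`s modulo 4. Each combined state is a pair, one component from each; accept when both components accept. Equivalent product states are then merged.
A 7-state machine:
        a   b  
>  q0   q1  q2 
   q1   q3  q2 
   q2   q2  q2 
   q3   q3  q4 
   q4   q4  q5 
   q5   q5  q6 
 * q6   q6  q3 
(> = start, * = accepting)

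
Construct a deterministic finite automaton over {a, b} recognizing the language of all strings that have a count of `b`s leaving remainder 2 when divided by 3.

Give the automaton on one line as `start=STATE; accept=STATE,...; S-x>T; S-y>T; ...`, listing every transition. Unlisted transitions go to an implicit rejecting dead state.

The only thing that matters is how many `b`s have appeared, reduced mod 3. Use one state per residue: q0 for 0, …, q2 for 2. Reading `b` moves to the next residue; anything else stays put. q2 is accepting.
3 states suffice.
        a   b  
>  q0   q0  q1 
   q1   q1  q2 
 * q2   q2  q0 
(> = start, * = accepting)

start=q0; accept=q2; q0-a>q0; q0-b>q1; q1-a>q1; q1-b>q2; q2-a>q2; q2-b>q0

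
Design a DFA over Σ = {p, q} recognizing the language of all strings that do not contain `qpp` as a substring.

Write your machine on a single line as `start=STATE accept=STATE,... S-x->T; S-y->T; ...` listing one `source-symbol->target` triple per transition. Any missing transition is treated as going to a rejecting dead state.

This is the complement of 'contains `qpp`'. Use the same substring-matching states — S0 through S3 holding how much of `qpp` has just been matched — but flip the accepting set: everything except the trap S3 accepts.
With 4 states:
        p   q  
>* S0   S0  S1 
 * S1   S2  S1 
 * S2   S3  S1 
   S3   S3  S3 
(> = start, * = accepting)

start=S0; accept=S0,S1,S2; S0-p->S0; S0-q->S1; S1-p->S2; S1-q->S1; S2-p->S3; S2-q->S1; S3-p->S3; S3-q->S3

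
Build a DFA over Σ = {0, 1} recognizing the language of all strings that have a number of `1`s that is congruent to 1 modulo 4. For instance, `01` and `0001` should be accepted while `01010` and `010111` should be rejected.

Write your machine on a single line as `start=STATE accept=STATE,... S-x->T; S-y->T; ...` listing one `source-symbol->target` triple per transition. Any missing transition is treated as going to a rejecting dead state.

start=q0; accept=q1; q0-0->q0; q0-1->q1; q1-0->q1; q1-1->q2; q2-0->q2; q2-1->q3; q3-0->q3; q3-1->q0

The only thing that matters is how many `1`s have appeared, reduced mod 4. Use one state per residue: q0 for 0, …, q3 for 3. Reading `1` moves to the next residue; anything else stays put. q1 is accepting.
A 4-state machine:
        0   1  
>  q0   q0  q1 
 * q1   q1  q2 
   q2   q2  q3 
   q3   q3  q0 
(> = start, * = accepting)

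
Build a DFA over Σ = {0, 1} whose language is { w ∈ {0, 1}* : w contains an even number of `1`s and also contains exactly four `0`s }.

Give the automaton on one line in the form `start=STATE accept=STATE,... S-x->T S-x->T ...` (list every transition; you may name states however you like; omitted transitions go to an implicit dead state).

start=q0 accept=q7 q0-0->q1 q0-1->q2 q1-0->q3 q1-1->q4 q2-0->q4 q2-1->q0 q3-0->q5 q3-1->q6 q4-0->q6 q4-1->q1 q5-0->q7 q5-1->q8 q6-0->q8 q6-1->q3 q7-0->q9 q7-1->q10 q8-0->q10 q8-1->q5 q9-0->q9 q9-1->q9 q10-0->q9 q10-1->q7

Run two small machines in parallel and take their product. One (2 states) tracks the count of `1`s modulo 2; the other (6 states) tracks the count of `0`s, saturating at 5. Each combined state is a pair, one component from each; accept when both components accept. Equivalent product states are then merged.
          0    1  
>  q0     q1   q2 
   q1     q3   q4 
   q2     q4   q0 
   q3     q5   q6 
   q4     q6   q1 
   q5     q7   q8 
   q6     q8   q3 
 * q7     q9  q10 
   q8    q10   q5 
   q9     q9   q9 
   q10    q9   q7 
(> = start, * = accepting)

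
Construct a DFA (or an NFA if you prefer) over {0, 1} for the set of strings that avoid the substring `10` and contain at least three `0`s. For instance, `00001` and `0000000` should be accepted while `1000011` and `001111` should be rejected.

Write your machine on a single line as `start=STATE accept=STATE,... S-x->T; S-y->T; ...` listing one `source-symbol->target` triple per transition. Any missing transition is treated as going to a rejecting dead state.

start=q0; accept=q6,q9,q10,q12; q0-0->q1; q0-1->q2; q1-0->q3; q1-1->q4; q2-0->q5; q2-1->q2; q3-0->q6; q3-1->q7; q4-0->q8; q4-1->q4; q5-0->q8; q5-1->q5; q6-0->q9; q6-1->q10; q7-0->q11; q7-1->q7; q8-0->q11; q8-1->q8; q9-0->q9; q9-1->q12; q10-0->q13; q10-1->q10; q11-0->q13; q11-1->q11; q12-0->q13; q12-1->q12; q13-0->q13; q13-1->q13

Run two small machines in parallel and take their product. One (3 states) tracks partial matches of the forbidden pattern `10`; the other (5 states) tracks the count of `0`s, saturating at 4. Each combined state is a pair, one component from each; accept when both components accept.
14 states suffice.
          0    1  
>  q0     q1   q2 
   q1     q3   q4 
   q2     q5   q2 
   q3     q6   q7 
   q4     q8   q4 
   q5     q8   q5 
 * q6     q9  q10 
   q7    q11   q7 
   q8    q11   q8 
 * q9     q9  q12 
 * q10   q13  q10 
   q11   q13  q11 
 * q12   q13  q12 
   q13   q13  q13 
(> = start, * = accepting)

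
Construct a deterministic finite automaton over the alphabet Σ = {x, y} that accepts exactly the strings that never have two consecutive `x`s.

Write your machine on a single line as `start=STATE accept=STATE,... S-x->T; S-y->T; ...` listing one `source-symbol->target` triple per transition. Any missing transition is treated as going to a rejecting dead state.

This is the complement of 'contains `xx`'. Use the same substring-matching states — s0 through s2 holding how much of `xx` has just been matched — but flip the accepting set: everything except the trap s2 accepts.
3 states suffice.
        x   y  
>* s0   s1  s0 
 * s1   s2  s0 
   s2   s2  s2 
(> = start, * = accepting)

start=s0; accept=s0,s1; s0-x->s1; s0-y->s0; s1-x->s2; s1-y->s0; s2-x->s2; s2-y->s2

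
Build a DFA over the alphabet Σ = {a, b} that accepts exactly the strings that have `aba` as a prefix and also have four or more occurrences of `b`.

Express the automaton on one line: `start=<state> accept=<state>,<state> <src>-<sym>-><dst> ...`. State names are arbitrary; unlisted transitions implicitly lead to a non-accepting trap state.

start=q0 accept=q7 q0-a->q1 q0-b->q2 q1-a->q2 q1-b->q3 q2-a->q2 q2-b->q2 q3-a->q4 q3-b->q2 q4-a->q4 q4-b->q5 q5-a->q5 q5-b->q6 q6-a->q6 q6-b->q7 q7-a->q7 q7-b->q7

Run two small machines in parallel and take their product. The first has 5 states tracking whether the input so far still matches the prefix `aba`; the second has 6 states tracking the count of `b`s, saturating at 5. A product state is a pair (one from each), accepting exactly when both do. Minimizing collapses redundant product states.
        a   b  
>  q0   q1  q2 
   q1   q2  q3 
   q2   q2  q2 
   q3   q4  q2 
   q4   q4  q5 
   q5   q5  q6 
   q6   q6  q7 
 * q7   q7  q7 
(> = start, * = accepting)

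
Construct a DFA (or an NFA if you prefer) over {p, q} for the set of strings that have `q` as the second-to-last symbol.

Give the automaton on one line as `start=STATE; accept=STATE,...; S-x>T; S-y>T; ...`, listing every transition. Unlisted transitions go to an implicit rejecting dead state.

A DFA must remember the last 2 symbols (since which symbol is second-to-last isn't known until the input ends). Use one state per possible window of the last ≤2 symbols; accept from those whose window starts with `q`.
With 7 states:
        p   q  
>  s0   s1  s2 
   s1   s3  s4 
   s2   s5  s6 
   s3   s3  s4 
   s4   s5  s6 
 * s5   s3  s4 
 * s6   s5  s6 
(> = start, * = accepting)

start=s0; accept=s5,s6; s0-p>s1; s0-q>s2; s1-p>s3; s1-q>s4; s2-p>s5; s2-q>s6; s3-p>s3; s3-q>s4; s4-p>s5; s4-q>s6; s5-p>s3; s5-q>s4; s6-p>s5; s6-q>s6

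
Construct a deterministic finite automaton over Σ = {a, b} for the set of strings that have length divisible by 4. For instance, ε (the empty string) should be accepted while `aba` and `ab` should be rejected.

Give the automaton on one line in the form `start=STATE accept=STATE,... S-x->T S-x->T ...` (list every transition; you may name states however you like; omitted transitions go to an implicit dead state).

Count input length modulo 4: every symbol advances one step around the cycle s0 → s1 → s2 → s3 → s0. Accept at s0.
        a   b  
>* s0   s1  s1 
   s1   s2  s2 
   s2   s3  s3 
   s3   s0  s0 
(> = start, * = accepting)

start=s0 accept=s0 s0-a->s1 s0-b->s1 s1-a->s2 s1-b->s2 s2-a->s3 s2-b->s3 s3-a->s0 s3-b->s0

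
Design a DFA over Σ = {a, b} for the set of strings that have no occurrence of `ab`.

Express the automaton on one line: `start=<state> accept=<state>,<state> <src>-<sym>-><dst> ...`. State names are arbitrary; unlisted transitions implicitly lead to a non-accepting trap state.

This is the complement of 'contains `ab`'. Use the same substring-matching states — q0 through q2 holding how much of `ab` has just been matched — but flip the accepting set: everything except the trap q2 accepts.
3 states suffice.
        a   b  
>* q0   q1  q0 
 * q1   q1  q2 
   q2   q2  q2 
(> = start, * = accepting)

start=q0 accept=q0,q1 q0-a->q1 q0-b->q0 q1-a->q1 q1-b->q2 q2-a->q2 q2-b->q2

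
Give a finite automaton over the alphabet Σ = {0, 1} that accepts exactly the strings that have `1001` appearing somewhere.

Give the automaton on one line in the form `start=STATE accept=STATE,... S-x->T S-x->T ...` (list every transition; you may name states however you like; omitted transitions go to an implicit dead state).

start=q0 accept=q4 q0-0->q0 q0-1->q1 q1-0->q2 q1-1->q1 q2-0->q3 q2-1->q1 q3-0->q0 q3-1->q4 q4-0->q4 q4-1->q4

States q0..q3 record the length of the longest prefix of `1001` that matches the current input suffix. Reaching q4 means `1001` has been seen, and we stay there forever. Accept from q4.
With 5 states:
        0   1  
>  q0   q0  q1 
   q1   q2  q1 
   q2   q3  q1 
   q3   q0  q4 
 * q4   q4  q4 
(> = start, * = accepting)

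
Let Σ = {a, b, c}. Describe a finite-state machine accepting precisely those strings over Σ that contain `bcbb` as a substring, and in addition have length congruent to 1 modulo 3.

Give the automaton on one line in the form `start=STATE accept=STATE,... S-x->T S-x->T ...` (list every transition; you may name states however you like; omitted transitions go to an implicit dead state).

Run two small machines in parallel and take their product. The first has 5 states tracking whether and how much of `bcbb` has been seen; the second has 3 states tracking the input length modulo 3. A product state is a pair (one from each), accepting exactly when both do.
With 15 states:
          a    b    c  
>  q0     q1   q2   q1 
   q1     q3   q4   q3 
   q2     q3   q4   q5 
   q3     q0   q6   q0 
   q4     q0   q6   q7 
   q5     q0   q8   q0 
   q6     q1   q2   q9 
   q7     q1  q10   q1 
   q8     q1  q11   q9 
   q9     q3  q12   q3 
   q10    q3  q13   q5 
 * q11   q13  q13  q13 
   q12    q0  q14   q7 
   q13   q14  q14  q14 
   q14   q11  q11  q11 
(> = start, * = accepting)

start=q0 accept=q11 q0-a->q1 q0-b->q2 q0-c->q1 q1-a->q3 q1-b->q4 q1-c->q3 q2-a->q3 q2-b->q4 q2-c->q5 q3-a->q0 q3-b->q6 q3-c->q0 q4-a->q0 q4-b->q6 q4-c->q7 q5-a->q0 q5-b->q8 q5-c->q0 q6-a->q1 q6-b->q2 q6-c->q9 q7-a->q1 q7-b->q10 q7-c->q1 q8-a->q1 q8-b->q11 q8-c->q9 q9-a->q3 q9-b->q12 q9-c->q3 q10-a->q3 q10-b->q13 q10-c->q5 q11-a->q13 q11-b->q13 q11-c->q13 q12-a->q0 q12-b->q14 q12-c->q7 q13-a->q14 q13-b->q14 q13-c->q14 q14-a->q11 q14-b->q11 q14-c->q11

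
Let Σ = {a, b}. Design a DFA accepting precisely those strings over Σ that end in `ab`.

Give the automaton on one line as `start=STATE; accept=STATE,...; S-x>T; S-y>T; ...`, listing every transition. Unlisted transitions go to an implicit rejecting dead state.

start=S0; accept=S2; S0-a>S1; S0-b>S0; S1-a>S1; S1-b>S2; S2-a>S1; S2-b>S0

Let each state record the length of the longest suffix of the input read so far that is also a prefix of `ab`. S1 means the last symbol is `a`; S2 means the last 2 symbols are `ab`. Accept only at S2, where the string currently ends in `ab`.
        a   b  
>  S0   S1  S0 
   S1   S1  S2 
 * S2   S1  S0 
(> = start, * = accepting)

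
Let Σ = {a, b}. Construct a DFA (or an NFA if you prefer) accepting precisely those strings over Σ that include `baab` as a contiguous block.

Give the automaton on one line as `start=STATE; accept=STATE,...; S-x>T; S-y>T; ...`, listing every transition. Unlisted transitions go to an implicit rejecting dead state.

start=q0; accept=q4; q0-a>q0; q0-b>q1; q1-a>q2; q1-b>q1; q2-a>q3; q2-b>q1; q3-a>q0; q3-b>q4; q4-a>q4; q4-b>q4

States q0..q3 record the length of the longest prefix of `baab` that matches the current input suffix. Reaching q4 means `baab` has been seen, and we stay there forever. Accept from q4.
A 5-state machine:
        a   b  
>  q0   q0  q1 
   q1   q2  q1 
   q2   q3  q1 
   q3   q0  q4 
 * q4   q4  q4 
(> = start, * = accepting)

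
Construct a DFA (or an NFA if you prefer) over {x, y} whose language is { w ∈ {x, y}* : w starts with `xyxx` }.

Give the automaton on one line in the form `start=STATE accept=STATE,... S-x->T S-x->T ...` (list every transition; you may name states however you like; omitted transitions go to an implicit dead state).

Check the first 4 symbols one by one: S0 through S3 record how many have matched `xyxx` so far; any wrong symbol goes to the dead state S5. After all 4 match we enter the accepting sink S4.
With 6 states:
        x   y  
>  S0   S1  S5 
   S1   S5  S2 
   S2   S3  S5 
   S3   S4  S5 
 * S4   S4  S4 
   S5   S5  S5 
(> = start, * = accepting)

start=S0 accept=S4 S0-x->S1 S0-y->S5 S1-x->S5 S1-y->S2 S2-x->S3 S2-y->S5 S3-x->S4 S3-y->S5 S4-x->S4 S4-y->S4 S5-x->S5 S5-y->S5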